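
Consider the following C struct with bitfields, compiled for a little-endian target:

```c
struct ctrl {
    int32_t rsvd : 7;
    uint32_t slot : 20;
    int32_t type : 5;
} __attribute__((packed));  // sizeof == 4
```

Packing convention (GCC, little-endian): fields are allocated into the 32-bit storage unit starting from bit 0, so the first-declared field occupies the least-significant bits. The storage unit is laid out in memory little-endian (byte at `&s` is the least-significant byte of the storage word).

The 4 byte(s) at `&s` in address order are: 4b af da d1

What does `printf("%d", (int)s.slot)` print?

[0]=0x4b [1]=0xaf [2]=0xda [3]=0xd1 (little-endian) → word 0xd1daaf4b
rsvd:7 @ bit 0 → (0xd1daaf4b>>0)&0x7f = 0x4b
slot:20 @ bit 7 → (0xd1daaf4b>>7)&0xfffff = 0x3b55e  ←
type:5 @ bit 27 → (0xd1daaf4b>>27)&0x1f = 0x1a

243038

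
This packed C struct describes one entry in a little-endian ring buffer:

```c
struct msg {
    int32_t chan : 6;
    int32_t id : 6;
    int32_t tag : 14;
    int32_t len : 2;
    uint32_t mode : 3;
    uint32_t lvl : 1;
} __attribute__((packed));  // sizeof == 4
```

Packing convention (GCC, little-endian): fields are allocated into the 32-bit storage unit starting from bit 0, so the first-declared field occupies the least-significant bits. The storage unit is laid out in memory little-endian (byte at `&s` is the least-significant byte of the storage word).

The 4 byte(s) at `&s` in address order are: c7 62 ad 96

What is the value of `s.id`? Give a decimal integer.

11

[0]=0xc7 [1]=0x62 [2]=0xad [3]=0x96 (little-endian) → word 0x96ad62c7
chan [0+:6] = (word>>0) & 0x3f = 7
id [6+:6] = (word>>6) & 0x3f = 11  ←
tag [12+:14] = (word>>12) & 0x3fff = 10966
len [26+:2] = (word>>26) & 0x3 = 1
mode [28+:3] = (word>>28) & 0x7 = 1
lvl [31+:1] = (word>>31) & 0x1 = 1
id signed 6b, MSB=0: value = 11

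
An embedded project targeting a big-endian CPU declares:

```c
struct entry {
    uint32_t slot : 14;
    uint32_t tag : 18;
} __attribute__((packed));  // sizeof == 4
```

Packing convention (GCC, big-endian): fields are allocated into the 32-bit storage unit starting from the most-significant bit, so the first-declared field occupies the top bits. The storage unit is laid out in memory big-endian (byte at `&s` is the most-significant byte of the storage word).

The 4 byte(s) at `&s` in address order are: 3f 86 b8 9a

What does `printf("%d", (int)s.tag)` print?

178330

[0]=0x3f [1]=0x86 [2]=0xb8 [3]=0x9a (big-endian) → word 0x3f86b89a
slot:14 @ bit 18 → (0x3f86b89a>>18)&0x3fff = 0xfe1
tag:18 @ bit 0 → (0x3f86b89a>>0)&0x3ffff = 0x2b89a  ←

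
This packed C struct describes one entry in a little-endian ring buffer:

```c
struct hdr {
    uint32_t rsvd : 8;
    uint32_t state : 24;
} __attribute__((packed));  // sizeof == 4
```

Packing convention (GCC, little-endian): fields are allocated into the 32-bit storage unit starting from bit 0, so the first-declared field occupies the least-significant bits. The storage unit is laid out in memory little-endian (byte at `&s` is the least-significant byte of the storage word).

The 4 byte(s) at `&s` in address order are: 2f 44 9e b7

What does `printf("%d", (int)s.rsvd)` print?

[0]=0x2f [1]=0x44 [2]=0x9e [3]=0xb7 (little-endian) → word 0xb79e442f
rsvd:8 @ bit 0 → (0xb79e442f>>0)&0xff = 0x2f  ←
state:24 @ bit 8 → (0xb79e442f>>8)&0xffffff = 0xb79e44

47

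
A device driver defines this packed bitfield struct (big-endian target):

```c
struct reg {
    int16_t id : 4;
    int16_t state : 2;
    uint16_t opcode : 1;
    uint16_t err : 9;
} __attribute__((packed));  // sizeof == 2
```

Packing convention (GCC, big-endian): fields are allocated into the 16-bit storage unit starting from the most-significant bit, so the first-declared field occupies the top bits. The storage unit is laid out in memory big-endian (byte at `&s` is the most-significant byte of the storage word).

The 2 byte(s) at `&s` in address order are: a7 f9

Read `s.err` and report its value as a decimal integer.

[0]=0xa7 [1]=0xf9 (big-endian) → word 0xa7f9
id:4 @ bit 12 → (0xa7f9>>12)&0xf = 0xa
state:2 @ bit 10 → (0xa7f9>>10)&0x3 = 0x1
opcode:1 @ bit 9 → (0xa7f9>>9)&0x1 = 0x1
err:9 @ bit 0 → (0xa7f9>>0)&0x1ff = 0x1f9  ←

505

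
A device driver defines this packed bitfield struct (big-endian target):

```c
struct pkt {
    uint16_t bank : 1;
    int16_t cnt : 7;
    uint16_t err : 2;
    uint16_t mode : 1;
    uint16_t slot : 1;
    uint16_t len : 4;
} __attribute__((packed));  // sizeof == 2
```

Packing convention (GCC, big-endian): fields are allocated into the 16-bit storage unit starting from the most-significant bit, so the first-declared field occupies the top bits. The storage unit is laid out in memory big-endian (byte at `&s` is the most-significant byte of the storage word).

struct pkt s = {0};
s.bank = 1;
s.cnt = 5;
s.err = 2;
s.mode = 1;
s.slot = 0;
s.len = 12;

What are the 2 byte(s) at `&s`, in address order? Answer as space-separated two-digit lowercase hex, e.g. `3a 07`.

85 ac

[15+:1] bank=1 & 0x1 = 0x1; word=0x8000
[8+:7] cnt=5 & 0x7f = 0x5; word=0x8500
[6+:2] err=2 & 0x3 = 0x2; word=0x8580
[5+:1] mode=1 & 0x1 = 0x1; word=0x85a0
[4+:1] slot=0 & 0x1 = 0x0; word=0x85a0
[0+:4] len=12 & 0xf = 0xc; word=0x85ac
word = 0x85ac → big-endian bytes:
  [0]=0x85  [1]=0xac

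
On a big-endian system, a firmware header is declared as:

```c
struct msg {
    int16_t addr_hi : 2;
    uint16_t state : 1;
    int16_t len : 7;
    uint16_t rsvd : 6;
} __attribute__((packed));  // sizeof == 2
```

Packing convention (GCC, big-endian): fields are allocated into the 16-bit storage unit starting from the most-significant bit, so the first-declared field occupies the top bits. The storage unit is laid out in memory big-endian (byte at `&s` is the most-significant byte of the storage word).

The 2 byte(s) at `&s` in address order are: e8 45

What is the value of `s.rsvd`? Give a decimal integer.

5

[0]=0xe8 [1]=0x45 (big-endian) → word 0xe845
addr_hi [14+:2] = (word>>14) & 0x3 = 3
state [13+:1] = (word>>13) & 0x1 = 1
len [6+:7] = (word>>6) & 0x7f = 33
rsvd [0+:6] = (word>>0) & 0x3f = 5  ←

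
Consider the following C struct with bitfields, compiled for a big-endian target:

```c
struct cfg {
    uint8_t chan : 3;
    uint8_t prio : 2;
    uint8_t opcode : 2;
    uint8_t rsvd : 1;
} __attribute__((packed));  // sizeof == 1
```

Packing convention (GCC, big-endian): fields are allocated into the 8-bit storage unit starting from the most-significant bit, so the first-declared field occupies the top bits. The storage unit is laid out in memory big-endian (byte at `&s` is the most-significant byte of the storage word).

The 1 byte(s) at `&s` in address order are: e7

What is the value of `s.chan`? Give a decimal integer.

[0]=0xe7 (big-endian) → word 0xe7
chan [5+:3] = (word>>5) & 0x7 = 7  ←
prio [3+:2] = (word>>3) & 0x3 = 0
opcode [1+:2] = (word>>1) & 0x3 = 3
rsvd [0+:1] = (word>>0) & 0x1 = 1

7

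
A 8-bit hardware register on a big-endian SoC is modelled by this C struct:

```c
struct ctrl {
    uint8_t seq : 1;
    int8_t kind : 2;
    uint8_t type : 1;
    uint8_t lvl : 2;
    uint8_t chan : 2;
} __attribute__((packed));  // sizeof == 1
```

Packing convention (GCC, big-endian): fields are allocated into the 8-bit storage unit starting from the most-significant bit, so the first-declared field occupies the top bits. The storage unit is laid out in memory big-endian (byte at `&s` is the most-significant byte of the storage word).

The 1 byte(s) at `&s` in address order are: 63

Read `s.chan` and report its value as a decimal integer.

3

[0]=0x63 (big-endian) → word 0x63
seq:1 @ bit 7 → (0x63>>7)&0x1 = 0x0
kind:2 @ bit 5 → (0x63>>5)&0x3 = 0x3
type:1 @ bit 4 → (0x63>>4)&0x1 = 0x0
lvl:2 @ bit 2 → (0x63>>2)&0x3 = 0x0
chan:2 @ bit 0 → (0x63>>0)&0x3 = 0x3  ←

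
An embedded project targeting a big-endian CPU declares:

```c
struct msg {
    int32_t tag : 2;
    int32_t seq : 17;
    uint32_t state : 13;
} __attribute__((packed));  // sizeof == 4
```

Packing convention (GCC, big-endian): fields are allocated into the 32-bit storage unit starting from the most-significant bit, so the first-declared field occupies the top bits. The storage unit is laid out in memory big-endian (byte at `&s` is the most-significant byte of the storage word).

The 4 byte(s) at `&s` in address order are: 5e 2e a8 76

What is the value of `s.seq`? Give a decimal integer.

[0]=0x5e [1]=0x2e [2]=0xa8 [3]=0x76 (big-endian) → word 0x5e2ea876
tag:2 @ bit 30 → (0x5e2ea876>>30)&0x3 = 0x1
seq:17 @ bit 13 → (0x5e2ea876>>13)&0x1ffff = 0xf175  ←
state:13 @ bit 0 → (0x5e2ea876>>0)&0x1fff = 0x876
seq signed 17b, MSB=0: value = 61813

61813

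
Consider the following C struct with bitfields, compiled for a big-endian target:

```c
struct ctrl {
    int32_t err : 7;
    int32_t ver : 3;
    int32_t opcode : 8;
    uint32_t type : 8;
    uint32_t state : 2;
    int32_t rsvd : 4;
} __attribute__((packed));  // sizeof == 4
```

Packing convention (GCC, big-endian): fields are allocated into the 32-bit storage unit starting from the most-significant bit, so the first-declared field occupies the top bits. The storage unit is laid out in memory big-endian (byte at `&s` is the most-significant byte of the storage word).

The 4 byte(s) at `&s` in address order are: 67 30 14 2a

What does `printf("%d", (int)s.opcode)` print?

[0]=0x67 [1]=0x30 [2]=0x14 [3]=0x2a (big-endian) → word 0x6730142a
err:7 @ bit 25 → (0x6730142a>>25)&0x7f = 0x33
ver:3 @ bit 22 → (0x6730142a>>22)&0x7 = 0x4
opcode:8 @ bit 14 → (0x6730142a>>14)&0xff = 0xc0  ←
type:8 @ bit 6 → (0x6730142a>>6)&0xff = 0x50
state:2 @ bit 4 → (0x6730142a>>4)&0x3 = 0x2
rsvd:4 @ bit 0 → (0x6730142a>>0)&0xf = 0xa
opcode signed 8b, MSB=1: 192 - 256 = -64

-64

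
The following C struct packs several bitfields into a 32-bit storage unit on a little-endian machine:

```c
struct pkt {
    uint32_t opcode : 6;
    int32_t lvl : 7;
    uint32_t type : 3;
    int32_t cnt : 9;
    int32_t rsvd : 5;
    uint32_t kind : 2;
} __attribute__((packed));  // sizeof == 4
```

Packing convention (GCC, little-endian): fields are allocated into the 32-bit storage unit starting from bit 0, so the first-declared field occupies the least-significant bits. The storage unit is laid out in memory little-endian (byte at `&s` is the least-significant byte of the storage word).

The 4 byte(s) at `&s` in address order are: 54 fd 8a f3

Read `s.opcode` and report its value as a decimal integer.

[0]=0x54 [1]=0xfd [2]=0x8a [3]=0xf3 (little-endian) → word 0xf38afd54
opcode [0+:6] = (word>>0) & 0x3f = 20  ←
lvl [6+:7] = (word>>6) & 0x7f = 117
type [13+:3] = (word>>13) & 0x7 = 7
cnt [16+:9] = (word>>16) & 0x1ff = 394
rsvd [25+:5] = (word>>25) & 0x1f = 25
kind [30+:2] = (word>>30) & 0x3 = 3

20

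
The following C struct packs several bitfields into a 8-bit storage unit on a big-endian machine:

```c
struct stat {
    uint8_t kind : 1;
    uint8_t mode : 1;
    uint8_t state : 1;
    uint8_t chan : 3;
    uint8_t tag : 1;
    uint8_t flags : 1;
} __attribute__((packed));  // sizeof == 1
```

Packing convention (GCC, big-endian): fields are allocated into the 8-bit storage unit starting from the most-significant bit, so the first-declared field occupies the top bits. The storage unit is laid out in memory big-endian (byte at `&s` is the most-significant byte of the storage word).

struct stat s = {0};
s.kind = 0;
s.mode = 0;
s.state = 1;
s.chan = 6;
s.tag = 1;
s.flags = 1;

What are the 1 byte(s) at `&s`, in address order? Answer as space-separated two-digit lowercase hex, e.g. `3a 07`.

3b

kind (1b) val=0 bits=0x0 at bit 7: 0x00
mode (1b) val=0 bits=0x0 at bit 6: 0x00
state (1b) val=1 bits=0x1 at bit 5: 0x20
chan (3b) val=6 bits=0x6 at bit 2: 0x38
tag (1b) val=1 bits=0x1 at bit 1: 0x3a
flags (1b) val=1 bits=0x1 at bit 0: 0x3b
word = 0x3b → big-endian bytes:
  [0]=0x3b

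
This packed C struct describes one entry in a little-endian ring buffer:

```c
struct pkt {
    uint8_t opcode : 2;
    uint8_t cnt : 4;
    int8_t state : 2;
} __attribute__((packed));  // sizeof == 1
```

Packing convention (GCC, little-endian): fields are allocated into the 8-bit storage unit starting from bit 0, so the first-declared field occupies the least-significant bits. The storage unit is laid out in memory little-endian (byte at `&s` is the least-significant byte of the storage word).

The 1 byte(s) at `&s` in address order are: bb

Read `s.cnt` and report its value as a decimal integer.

14

[0]=0xbb (little-endian) → word 0xbb
opcode [0+:2] = (word>>0) & 0x3 = 3
cnt [2+:4] = (word>>2) & 0xf = 14  ←
state [6+:2] = (word>>6) & 0x3 = 2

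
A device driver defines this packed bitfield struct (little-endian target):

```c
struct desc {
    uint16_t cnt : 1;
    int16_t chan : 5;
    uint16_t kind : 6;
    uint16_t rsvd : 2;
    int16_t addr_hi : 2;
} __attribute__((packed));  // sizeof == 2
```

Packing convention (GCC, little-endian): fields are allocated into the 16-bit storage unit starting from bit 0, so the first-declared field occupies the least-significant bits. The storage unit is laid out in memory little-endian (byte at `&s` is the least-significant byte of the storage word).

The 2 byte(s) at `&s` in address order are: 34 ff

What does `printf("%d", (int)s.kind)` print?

[0]=0x34 [1]=0xff (little-endian) → word 0xff34
cnt [0+:1] = (word>>0) & 0x1 = 0
chan [1+:5] = (word>>1) & 0x1f = 26
kind [6+:6] = (word>>6) & 0x3f = 60  ←
rsvd [12+:2] = (word>>12) & 0x3 = 3
addr_hi [14+:2] = (word>>14) & 0x3 = 3

60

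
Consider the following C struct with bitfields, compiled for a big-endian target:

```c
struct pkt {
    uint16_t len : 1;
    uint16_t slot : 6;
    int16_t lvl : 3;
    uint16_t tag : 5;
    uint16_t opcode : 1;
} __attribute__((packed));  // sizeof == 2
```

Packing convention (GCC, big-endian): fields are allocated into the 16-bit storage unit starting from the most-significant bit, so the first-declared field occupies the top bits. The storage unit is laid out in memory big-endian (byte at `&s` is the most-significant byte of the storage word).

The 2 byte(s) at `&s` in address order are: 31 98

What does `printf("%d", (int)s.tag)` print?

12

[0]=0x31 [1]=0x98 (big-endian) → word 0x3198
len:1 @ bit 15 → (0x3198>>15)&0x1 = 0x0
slot:6 @ bit 9 → (0x3198>>9)&0x3f = 0x18
lvl:3 @ bit 6 → (0x3198>>6)&0x7 = 0x6
tag:5 @ bit 1 → (0x3198>>1)&0x1f = 0xc  ←
opcode:1 @ bit 0 → (0x3198>>0)&0x1 = 0x0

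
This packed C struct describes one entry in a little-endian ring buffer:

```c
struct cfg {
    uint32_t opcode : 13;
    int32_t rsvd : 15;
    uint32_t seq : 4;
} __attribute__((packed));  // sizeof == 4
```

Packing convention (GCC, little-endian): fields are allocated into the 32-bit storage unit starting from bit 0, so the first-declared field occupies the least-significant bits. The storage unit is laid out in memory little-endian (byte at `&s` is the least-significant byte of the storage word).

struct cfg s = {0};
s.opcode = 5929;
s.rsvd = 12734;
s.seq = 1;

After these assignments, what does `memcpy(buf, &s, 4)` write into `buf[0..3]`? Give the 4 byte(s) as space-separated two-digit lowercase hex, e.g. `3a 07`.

29 d7 37 16

[0+:13] opcode=5929 & 0x1fff = 0x1729; word=0x00001729
[13+:15] rsvd=12734 & 0x7fff = 0x31be; word=0x0637d729
[28+:4] seq=1 & 0xf = 0x1; word=0x1637d729
word = 0x1637d729 → little-endian bytes:
  [0]=0x29  [1]=0xd7  [2]=0x37  [3]=0x16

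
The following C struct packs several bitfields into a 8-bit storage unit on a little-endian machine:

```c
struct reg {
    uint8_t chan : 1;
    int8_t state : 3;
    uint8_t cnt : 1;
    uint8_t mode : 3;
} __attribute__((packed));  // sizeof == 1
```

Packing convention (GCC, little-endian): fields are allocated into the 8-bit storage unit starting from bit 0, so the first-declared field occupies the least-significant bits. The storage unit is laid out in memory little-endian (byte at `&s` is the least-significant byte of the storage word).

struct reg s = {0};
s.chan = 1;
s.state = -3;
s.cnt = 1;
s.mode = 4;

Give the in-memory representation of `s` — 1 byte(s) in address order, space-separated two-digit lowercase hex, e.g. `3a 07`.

9b

[0+:1] chan=1 & 0x1 = 0x1; word=0x01
[1+:3] state=-3 & 0x7 = 0x5; word=0x0b
[4+:1] cnt=1 & 0x1 = 0x1; word=0x1b
[5+:3] mode=4 & 0x7 = 0x4; word=0x9b
word = 0x9b → little-endian bytes:
  [0]=0x9b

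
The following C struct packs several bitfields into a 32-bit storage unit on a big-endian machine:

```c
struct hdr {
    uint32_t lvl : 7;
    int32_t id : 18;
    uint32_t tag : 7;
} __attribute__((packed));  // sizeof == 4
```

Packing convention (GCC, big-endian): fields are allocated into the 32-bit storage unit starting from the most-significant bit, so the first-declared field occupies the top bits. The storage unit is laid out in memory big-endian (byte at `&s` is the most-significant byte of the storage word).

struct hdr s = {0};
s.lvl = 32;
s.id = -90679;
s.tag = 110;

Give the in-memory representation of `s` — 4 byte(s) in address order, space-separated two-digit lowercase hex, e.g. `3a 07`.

lvl:7 = 32 → 0x20 << 25 → word 0x40000000
id:18 = -90679 → 0x29dc9 << 7 → word 0x414ee480
tag:7 = 110 → 0x6e << 0 → word 0x414ee4ee
word = 0x414ee4ee → big-endian bytes:
  [0]=0x41  [1]=0x4e  [2]=0xe4  [3]=0xee

41 4e e4 ee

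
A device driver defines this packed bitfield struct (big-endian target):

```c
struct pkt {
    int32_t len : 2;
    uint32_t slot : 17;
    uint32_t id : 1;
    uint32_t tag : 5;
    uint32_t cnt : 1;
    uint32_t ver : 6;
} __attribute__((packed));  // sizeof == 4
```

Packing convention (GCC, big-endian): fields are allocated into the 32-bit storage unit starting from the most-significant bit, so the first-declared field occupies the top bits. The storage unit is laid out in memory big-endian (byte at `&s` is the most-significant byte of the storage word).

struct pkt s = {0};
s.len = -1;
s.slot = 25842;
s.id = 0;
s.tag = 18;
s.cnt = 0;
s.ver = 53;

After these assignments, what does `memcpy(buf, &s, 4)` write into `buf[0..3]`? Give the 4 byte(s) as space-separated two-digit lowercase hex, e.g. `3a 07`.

cc 9e 49 35

len:2 = -1 → 0x3 << 30 → word 0xc0000000
slot:17 = 25842 → 0x64f2 << 13 → word 0xcc9e4000
id:1 = 0 → 0x0 << 12 → word 0xcc9e4000
tag:5 = 18 → 0x12 << 7 → word 0xcc9e4900
cnt:1 = 0 → 0x0 << 6 → word 0xcc9e4900
ver:6 = 53 → 0x35 << 0 → word 0xcc9e4935
word = 0xcc9e4935 → big-endian bytes:
  [0]=0xcc  [1]=0x9e  [2]=0x49  [3]=0x35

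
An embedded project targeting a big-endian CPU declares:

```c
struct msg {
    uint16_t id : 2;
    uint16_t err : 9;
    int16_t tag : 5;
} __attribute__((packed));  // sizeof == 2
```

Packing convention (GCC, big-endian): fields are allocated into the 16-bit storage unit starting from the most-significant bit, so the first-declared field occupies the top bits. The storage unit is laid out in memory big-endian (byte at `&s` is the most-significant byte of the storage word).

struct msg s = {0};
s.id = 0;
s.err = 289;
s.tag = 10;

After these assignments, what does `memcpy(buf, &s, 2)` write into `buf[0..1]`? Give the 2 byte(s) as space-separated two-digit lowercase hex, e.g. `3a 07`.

24 2a

id (2b) val=0 bits=0x0 at bit 14: 0x0000
err (9b) val=289 bits=0x121 at bit 5: 0x2420
tag (5b) val=10 bits=0xa at bit 0: 0x242a
word = 0x242a → big-endian bytes:
  [0]=0x24  [1]=0x2a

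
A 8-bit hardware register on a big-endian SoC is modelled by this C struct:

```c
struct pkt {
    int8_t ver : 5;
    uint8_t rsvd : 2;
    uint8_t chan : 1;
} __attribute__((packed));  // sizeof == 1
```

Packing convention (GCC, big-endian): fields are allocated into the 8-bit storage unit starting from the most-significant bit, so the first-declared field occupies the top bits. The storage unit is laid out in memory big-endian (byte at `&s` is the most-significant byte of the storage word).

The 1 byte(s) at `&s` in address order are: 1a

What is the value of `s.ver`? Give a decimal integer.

3

[0]=0x1a (big-endian) → word 0x1a
ver:5 @ bit 3 → (0x1a>>3)&0x1f = 0x3  ←
rsvd:2 @ bit 1 → (0x1a>>1)&0x3 = 0x1
chan:1 @ bit 0 → (0x1a>>0)&0x1 = 0x0
ver signed 5b, MSB=0: value = 3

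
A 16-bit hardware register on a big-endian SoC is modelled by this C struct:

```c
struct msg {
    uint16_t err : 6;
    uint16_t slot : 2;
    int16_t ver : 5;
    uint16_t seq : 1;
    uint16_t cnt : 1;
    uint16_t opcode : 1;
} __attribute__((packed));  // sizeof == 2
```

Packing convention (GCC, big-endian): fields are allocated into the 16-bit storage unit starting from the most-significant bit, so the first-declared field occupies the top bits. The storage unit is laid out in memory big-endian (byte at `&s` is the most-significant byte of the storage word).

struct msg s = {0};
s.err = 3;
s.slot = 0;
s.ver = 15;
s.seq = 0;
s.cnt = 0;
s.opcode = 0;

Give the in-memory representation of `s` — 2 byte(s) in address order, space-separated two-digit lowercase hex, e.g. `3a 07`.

0c 78

[10+:6] err=3 & 0x3f = 0x3; word=0x0c00
[8+:2] slot=0 & 0x3 = 0x0; word=0x0c00
[3+:5] ver=15 & 0x1f = 0xf; word=0x0c78
[2+:1] seq=0 & 0x1 = 0x0; word=0x0c78
[1+:1] cnt=0 & 0x1 = 0x0; word=0x0c78
[0+:1] opcode=0 & 0x1 = 0x0; word=0x0c78
word = 0x0c78 → big-endian bytes:
  [0]=0x0c  [1]=0x78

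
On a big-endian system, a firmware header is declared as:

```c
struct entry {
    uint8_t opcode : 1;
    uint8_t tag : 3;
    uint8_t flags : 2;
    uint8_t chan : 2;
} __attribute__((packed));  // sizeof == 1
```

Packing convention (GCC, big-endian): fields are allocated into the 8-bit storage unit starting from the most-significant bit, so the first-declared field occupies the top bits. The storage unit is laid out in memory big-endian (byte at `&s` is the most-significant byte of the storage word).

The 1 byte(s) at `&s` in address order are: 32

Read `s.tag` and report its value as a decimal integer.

[0]=0x32 (big-endian) → word 0x32
opcode [7+:1] = (word>>7) & 0x1 = 0
tag [4+:3] = (word>>4) & 0x7 = 3  ←
flags [2+:2] = (word>>2) & 0x3 = 0
chan [0+:2] = (word>>0) & 0x3 = 2

3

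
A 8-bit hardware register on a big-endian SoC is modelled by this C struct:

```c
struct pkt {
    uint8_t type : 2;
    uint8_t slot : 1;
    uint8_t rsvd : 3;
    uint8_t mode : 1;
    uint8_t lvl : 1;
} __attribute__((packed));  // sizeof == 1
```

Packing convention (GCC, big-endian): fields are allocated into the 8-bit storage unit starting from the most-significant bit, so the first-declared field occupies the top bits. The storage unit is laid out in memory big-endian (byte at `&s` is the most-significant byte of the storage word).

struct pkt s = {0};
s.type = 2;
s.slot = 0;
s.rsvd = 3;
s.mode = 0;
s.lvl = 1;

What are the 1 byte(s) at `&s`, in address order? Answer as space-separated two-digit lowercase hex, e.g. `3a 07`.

type:2 = 2 → 0x2 << 6 → word 0x80
slot:1 = 0 → 0x0 << 5 → word 0x80
rsvd:3 = 3 → 0x3 << 2 → word 0x8c
mode:1 = 0 → 0x0 << 1 → word 0x8c
lvl:1 = 1 → 0x1 << 0 → word 0x8d
word = 0x8d → big-endian bytes:
  [0]=0x8d

8d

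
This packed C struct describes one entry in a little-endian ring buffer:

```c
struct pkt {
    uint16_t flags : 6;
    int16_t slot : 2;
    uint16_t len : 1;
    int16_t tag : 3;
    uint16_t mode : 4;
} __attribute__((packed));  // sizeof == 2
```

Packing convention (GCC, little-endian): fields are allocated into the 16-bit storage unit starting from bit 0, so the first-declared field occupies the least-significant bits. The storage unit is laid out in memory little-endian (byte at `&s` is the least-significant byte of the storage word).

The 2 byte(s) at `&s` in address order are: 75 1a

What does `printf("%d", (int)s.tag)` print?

[0]=0x75 [1]=0x1a (little-endian) → word 0x1a75
flags [0+:6] = (word>>0) & 0x3f = 53
slot [6+:2] = (word>>6) & 0x3 = 1
len [8+:1] = (word>>8) & 0x1 = 0
tag [9+:3] = (word>>9) & 0x7 = 5  ←
mode [12+:4] = (word>>12) & 0xf = 1
tag signed 3b, MSB=1: 5 - 8 = -3

-3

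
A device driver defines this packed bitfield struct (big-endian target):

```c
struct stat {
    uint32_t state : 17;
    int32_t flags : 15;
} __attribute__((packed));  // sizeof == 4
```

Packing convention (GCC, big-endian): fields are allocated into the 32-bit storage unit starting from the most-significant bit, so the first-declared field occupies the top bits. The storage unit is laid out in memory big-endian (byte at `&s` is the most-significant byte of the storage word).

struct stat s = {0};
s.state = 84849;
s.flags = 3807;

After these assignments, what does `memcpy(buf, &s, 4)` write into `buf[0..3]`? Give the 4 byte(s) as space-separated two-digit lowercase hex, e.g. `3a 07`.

a5 b8 8e df

[15+:17] state=84849 & 0x1ffff = 0x14b71; word=0xa5b88000
[0+:15] flags=3807 & 0x7fff = 0xedf; word=0xa5b88edf
word = 0xa5b88edf → big-endian bytes:
  [0]=0xa5  [1]=0xb8  [2]=0x8e  [3]=0xdf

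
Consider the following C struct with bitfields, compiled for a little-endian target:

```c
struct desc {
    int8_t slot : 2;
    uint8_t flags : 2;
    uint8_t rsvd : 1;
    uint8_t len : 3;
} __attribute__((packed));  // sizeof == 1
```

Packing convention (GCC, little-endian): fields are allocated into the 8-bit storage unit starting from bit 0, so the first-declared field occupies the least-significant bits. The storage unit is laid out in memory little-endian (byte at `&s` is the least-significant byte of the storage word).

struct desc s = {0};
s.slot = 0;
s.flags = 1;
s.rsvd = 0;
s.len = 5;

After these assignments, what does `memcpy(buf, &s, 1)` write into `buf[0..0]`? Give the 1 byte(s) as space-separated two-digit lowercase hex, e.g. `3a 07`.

a4

slot (2b) val=0 bits=0x0 at bit 0: 0x00
flags (2b) val=1 bits=0x1 at bit 2: 0x04
rsvd (1b) val=0 bits=0x0 at bit 4: 0x04
len (3b) val=5 bits=0x5 at bit 5: 0xa4
word = 0xa4 → little-endian bytes:
  [0]=0xa4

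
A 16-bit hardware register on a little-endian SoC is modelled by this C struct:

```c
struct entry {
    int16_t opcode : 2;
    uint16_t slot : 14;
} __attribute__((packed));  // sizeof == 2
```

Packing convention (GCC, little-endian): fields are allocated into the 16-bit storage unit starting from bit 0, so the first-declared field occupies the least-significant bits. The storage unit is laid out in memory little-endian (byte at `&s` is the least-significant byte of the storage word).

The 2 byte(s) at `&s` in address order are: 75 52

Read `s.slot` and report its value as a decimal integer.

[0]=0x75 [1]=0x52 (little-endian) → word 0x5275
opcode [0+:2] = (word>>0) & 0x3 = 1
slot [2+:14] = (word>>2) & 0x3fff = 5277  ←

5277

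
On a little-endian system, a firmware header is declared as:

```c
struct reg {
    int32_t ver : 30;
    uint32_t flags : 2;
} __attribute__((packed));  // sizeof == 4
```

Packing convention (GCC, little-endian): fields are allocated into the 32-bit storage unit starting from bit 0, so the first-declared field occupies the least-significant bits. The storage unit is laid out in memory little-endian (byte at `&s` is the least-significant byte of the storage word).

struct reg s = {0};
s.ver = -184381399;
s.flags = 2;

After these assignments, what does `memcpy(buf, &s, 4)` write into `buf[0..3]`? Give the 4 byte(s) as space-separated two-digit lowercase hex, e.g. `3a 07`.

[0+:30] ver=-184381399 & 0x3fffffff = 0x35029029; word=0x35029029
[30+:2] flags=2 & 0x3 = 0x2; word=0xb5029029
word = 0xb5029029 → little-endian bytes:
  [0]=0x29  [1]=0x90  [2]=0x02  [3]=0xb5

29 90 02 b5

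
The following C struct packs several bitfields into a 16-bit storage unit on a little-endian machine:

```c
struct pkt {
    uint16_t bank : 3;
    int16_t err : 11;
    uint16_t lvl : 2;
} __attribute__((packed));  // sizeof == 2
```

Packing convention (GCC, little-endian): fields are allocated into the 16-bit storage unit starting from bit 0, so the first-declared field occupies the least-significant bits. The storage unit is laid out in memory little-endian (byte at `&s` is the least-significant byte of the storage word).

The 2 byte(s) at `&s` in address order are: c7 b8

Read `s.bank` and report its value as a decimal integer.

[0]=0xc7 [1]=0xb8 (little-endian) → word 0xb8c7
bank [0+:3] = (word>>0) & 0x7 = 7  ←
err [3+:11] = (word>>3) & 0x7ff = 1816
lvl [14+:2] = (word>>14) & 0x3 = 2

7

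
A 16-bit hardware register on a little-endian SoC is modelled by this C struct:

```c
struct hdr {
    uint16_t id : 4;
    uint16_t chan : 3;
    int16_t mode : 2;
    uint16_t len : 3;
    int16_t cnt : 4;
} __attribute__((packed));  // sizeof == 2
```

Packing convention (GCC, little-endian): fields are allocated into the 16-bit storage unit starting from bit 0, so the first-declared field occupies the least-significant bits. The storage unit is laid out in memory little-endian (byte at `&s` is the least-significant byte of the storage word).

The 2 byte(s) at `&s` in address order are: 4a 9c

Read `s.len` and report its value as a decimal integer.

6

[0]=0x4a [1]=0x9c (little-endian) → word 0x9c4a
id [0+:4] = (word>>0) & 0xf = 10
chan [4+:3] = (word>>4) & 0x7 = 4
mode [7+:2] = (word>>7) & 0x3 = 0
len [9+:3] = (word>>9) & 0x7 = 6  ←
cnt [12+:4] = (word>>12) & 0xf = 9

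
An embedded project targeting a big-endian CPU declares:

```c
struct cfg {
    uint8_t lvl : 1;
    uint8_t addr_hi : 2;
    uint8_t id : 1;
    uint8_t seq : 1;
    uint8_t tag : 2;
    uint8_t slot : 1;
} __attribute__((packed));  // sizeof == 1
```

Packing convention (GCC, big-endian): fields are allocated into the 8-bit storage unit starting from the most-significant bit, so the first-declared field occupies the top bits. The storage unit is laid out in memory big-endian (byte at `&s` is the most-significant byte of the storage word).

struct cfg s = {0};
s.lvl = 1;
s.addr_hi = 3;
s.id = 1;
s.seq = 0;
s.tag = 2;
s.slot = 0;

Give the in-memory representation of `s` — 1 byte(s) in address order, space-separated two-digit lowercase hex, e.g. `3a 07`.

f4

lvl (1b) val=1 bits=0x1 at bit 7: 0x80
addr_hi (2b) val=3 bits=0x3 at bit 5: 0xe0
id (1b) val=1 bits=0x1 at bit 4: 0xf0
seq (1b) val=0 bits=0x0 at bit 3: 0xf0
tag (2b) val=2 bits=0x2 at bit 1: 0xf4
slot (1b) val=0 bits=0x0 at bit 0: 0xf4
word = 0xf4 → big-endian bytes:
  [0]=0xf4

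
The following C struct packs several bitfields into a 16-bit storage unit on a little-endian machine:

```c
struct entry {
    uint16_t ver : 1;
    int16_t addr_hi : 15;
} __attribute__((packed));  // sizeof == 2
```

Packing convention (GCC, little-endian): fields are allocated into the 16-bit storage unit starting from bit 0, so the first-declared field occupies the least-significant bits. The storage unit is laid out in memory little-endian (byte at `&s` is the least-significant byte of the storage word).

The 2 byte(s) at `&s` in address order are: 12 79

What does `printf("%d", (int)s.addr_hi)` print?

15497

[0]=0x12 [1]=0x79 (little-endian) → word 0x7912
ver [0+:1] = (word>>0) & 0x1 = 0
addr_hi [1+:15] = (word>>1) & 0x7fff = 15497  ←
addr_hi signed 15b, MSB=0: value = 15497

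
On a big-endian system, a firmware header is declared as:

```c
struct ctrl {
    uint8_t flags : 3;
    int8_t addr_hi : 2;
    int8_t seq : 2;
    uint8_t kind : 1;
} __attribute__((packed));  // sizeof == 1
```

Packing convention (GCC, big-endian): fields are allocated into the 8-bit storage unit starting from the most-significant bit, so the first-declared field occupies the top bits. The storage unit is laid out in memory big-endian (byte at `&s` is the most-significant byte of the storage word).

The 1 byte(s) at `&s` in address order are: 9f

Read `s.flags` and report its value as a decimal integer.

[0]=0x9f (big-endian) → word 0x9f
flags [5+:3] = (word>>5) & 0x7 = 4  ←
addr_hi [3+:2] = (word>>3) & 0x3 = 3
seq [1+:2] = (word>>1) & 0x3 = 3
kind [0+:1] = (word>>0) & 0x1 = 1

4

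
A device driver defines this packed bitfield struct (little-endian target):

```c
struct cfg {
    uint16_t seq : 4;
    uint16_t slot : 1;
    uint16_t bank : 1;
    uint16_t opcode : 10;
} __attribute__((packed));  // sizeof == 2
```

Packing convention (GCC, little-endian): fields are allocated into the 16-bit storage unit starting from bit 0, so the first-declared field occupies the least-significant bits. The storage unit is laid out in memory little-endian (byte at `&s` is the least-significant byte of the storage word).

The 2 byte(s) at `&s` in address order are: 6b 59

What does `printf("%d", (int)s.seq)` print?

11

[0]=0x6b [1]=0x59 (little-endian) → word 0x596b
seq [0+:4] = (word>>0) & 0xf = 11  ←
slot [4+:1] = (word>>4) & 0x1 = 0
bank [5+:1] = (word>>5) & 0x1 = 1
opcode [6+:10] = (word>>6) & 0x3ff = 357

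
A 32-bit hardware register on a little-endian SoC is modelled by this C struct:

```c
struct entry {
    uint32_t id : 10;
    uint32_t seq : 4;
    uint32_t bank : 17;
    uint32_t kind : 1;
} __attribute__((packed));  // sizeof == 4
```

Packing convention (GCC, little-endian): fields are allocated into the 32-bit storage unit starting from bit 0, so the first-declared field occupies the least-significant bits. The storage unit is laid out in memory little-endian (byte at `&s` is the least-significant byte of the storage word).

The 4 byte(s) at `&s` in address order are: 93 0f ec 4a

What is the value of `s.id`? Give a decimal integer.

915

[0]=0x93 [1]=0x0f [2]=0xec [3]=0x4a (little-endian) → word 0x4aec0f93
id:10 @ bit 0 → (0x4aec0f93>>0)&0x3ff = 0x393  ←
seq:4 @ bit 10 → (0x4aec0f93>>10)&0xf = 0x3
bank:17 @ bit 14 → (0x4aec0f93>>14)&0x1ffff = 0x12bb0
kind:1 @ bit 31 → (0x4aec0f93>>31)&0x1 = 0x0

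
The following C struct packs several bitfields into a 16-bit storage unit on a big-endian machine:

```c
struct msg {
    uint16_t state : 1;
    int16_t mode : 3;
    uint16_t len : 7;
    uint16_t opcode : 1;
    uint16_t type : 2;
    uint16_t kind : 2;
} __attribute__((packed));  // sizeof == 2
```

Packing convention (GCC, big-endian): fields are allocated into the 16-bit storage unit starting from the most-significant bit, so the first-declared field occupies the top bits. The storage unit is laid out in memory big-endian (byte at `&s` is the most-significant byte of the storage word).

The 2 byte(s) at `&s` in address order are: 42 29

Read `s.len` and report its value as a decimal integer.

17

[0]=0x42 [1]=0x29 (big-endian) → word 0x4229
state:1 @ bit 15 → (0x4229>>15)&0x1 = 0x0
mode:3 @ bit 12 → (0x4229>>12)&0x7 = 0x4
len:7 @ bit 5 → (0x4229>>5)&0x7f = 0x11  ←
opcode:1 @ bit 4 → (0x4229>>4)&0x1 = 0x0
type:2 @ bit 2 → (0x4229>>2)&0x3 = 0x2
kind:2 @ bit 0 → (0x4229>>0)&0x3 = 0x1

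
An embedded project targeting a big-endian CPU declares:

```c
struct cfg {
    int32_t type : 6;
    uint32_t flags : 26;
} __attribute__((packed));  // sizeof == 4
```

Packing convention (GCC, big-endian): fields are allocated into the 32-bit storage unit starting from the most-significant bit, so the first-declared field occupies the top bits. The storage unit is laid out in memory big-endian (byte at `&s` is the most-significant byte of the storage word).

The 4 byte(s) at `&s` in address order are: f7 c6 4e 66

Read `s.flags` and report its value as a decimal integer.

63327846

[0]=0xf7 [1]=0xc6 [2]=0x4e [3]=0x66 (big-endian) → word 0xf7c64e66
type:6 @ bit 26 → (0xf7c64e66>>26)&0x3f = 0x3d
flags:26 @ bit 0 → (0xf7c64e66>>0)&0x3ffffff = 0x3c64e66  ←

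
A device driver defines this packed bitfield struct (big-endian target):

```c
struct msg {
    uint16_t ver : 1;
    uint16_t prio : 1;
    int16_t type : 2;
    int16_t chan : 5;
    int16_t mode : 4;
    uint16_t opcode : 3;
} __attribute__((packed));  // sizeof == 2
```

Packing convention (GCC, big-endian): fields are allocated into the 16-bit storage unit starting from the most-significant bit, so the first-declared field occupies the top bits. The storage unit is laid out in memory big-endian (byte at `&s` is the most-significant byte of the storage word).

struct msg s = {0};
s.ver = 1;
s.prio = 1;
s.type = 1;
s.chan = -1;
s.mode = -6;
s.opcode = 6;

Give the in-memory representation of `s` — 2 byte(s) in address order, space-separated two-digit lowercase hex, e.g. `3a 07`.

df d6

ver:1 = 1 → 0x1 << 15 → word 0x8000
prio:1 = 1 → 0x1 << 14 → word 0xc000
type:2 = 1 → 0x1 << 12 → word 0xd000
chan:5 = -1 → 0x1f << 7 → word 0xdf80
mode:4 = -6 → 0xa << 3 → word 0xdfd0
opcode:3 = 6 → 0x6 << 0 → word 0xdfd6
word = 0xdfd6 → big-endian bytes:
  [0]=0xdf  [1]=0xd6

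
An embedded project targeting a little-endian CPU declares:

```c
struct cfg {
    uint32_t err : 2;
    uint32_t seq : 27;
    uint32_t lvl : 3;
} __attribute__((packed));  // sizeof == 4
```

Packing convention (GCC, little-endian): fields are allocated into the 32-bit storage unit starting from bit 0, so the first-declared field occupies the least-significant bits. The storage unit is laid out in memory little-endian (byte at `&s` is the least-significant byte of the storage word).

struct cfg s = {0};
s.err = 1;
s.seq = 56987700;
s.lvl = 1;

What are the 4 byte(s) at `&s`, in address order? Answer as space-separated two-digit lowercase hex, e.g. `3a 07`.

err:2 = 1 → 0x1 << 0 → word 0x00000001
seq:27 = 56987700 → 0x3659034 << 2 → word 0x0d9640d1
lvl:3 = 1 → 0x1 << 29 → word 0x2d9640d1
word = 0x2d9640d1 → little-endian bytes:
  [0]=0xd1  [1]=0x40  [2]=0x96  [3]=0x2d

d1 40 96 2d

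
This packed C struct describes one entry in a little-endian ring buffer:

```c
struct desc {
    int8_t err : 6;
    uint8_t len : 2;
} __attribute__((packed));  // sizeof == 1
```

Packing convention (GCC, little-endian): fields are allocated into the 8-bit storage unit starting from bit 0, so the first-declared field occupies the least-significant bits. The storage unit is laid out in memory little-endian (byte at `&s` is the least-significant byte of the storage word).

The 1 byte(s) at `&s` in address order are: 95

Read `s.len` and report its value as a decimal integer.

2

[0]=0x95 (little-endian) → word 0x95
err [0+:6] = (word>>0) & 0x3f = 21
len [6+:2] = (word>>6) & 0x3 = 2  ←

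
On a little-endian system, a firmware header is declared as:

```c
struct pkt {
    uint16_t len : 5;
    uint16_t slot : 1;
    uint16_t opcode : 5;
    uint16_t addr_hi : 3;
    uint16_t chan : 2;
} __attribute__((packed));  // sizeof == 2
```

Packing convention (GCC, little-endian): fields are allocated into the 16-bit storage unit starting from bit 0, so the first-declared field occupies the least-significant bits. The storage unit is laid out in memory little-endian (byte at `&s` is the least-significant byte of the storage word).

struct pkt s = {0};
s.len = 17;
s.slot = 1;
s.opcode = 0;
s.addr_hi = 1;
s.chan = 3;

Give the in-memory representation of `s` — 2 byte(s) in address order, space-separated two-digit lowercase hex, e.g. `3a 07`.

31 c8

[0+:5] len=17 & 0x1f = 0x11; word=0x0011
[5+:1] slot=1 & 0x1 = 0x1; word=0x0031
[6+:5] opcode=0 & 0x1f = 0x0; word=0x0031
[11+:3] addr_hi=1 & 0x7 = 0x1; word=0x0831
[14+:2] chan=3 & 0x3 = 0x3; word=0xc831
word = 0xc831 → little-endian bytes:
  [0]=0x31  [1]=0xc8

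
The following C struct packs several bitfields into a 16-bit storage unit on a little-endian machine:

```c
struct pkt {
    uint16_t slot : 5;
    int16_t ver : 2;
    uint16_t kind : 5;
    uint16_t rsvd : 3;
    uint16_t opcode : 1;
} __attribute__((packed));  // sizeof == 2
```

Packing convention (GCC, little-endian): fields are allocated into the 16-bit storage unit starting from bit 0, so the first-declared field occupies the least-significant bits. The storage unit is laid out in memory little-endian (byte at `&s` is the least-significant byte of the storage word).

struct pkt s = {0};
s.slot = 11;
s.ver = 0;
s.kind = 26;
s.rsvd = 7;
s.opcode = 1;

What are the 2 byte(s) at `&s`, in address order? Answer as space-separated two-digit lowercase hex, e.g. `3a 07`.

0b fd

slot (5b) val=11 bits=0xb at bit 0: 0x000b
ver (2b) val=0 bits=0x0 at bit 5: 0x000b
kind (5b) val=26 bits=0x1a at bit 7: 0x0d0b
rsvd (3b) val=7 bits=0x7 at bit 12: 0x7d0b
opcode (1b) val=1 bits=0x1 at bit 15: 0xfd0b
word = 0xfd0b → little-endian bytes:
  [0]=0x0b  [1]=0xfd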